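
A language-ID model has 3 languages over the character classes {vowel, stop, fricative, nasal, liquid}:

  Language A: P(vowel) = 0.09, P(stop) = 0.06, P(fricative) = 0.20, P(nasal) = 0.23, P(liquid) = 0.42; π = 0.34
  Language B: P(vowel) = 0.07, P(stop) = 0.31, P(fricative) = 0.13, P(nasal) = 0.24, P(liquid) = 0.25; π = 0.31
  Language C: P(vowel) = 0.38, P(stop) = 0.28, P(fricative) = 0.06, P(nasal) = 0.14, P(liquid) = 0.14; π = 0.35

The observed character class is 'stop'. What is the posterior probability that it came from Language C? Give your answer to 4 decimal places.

0.4569

Posterior ∝ prior × likelihood, so P(k | x) ∝ w_k f_k(x); normalise over all components.
Categorical probabilities:
  L_A = P(stop | comp) = 0.06
  L_B = P(stop | comp) = 0.31
  L_C = P(stop | comp) = 0.28
Prior × likelihood for each component:
  w_A·L_A = 0.34 × 0.06 = 0.0204
  w_B·L_B = 0.31 × 0.31 = 0.0961
  w_C·L_C = 0.35 × 0.28 = 0.098
Normaliser: 0.0204 + 0.0961 + 0.098 = 0.2145
So the posterior for Language C is 0.098 / 0.2145 ≈ 0.4569.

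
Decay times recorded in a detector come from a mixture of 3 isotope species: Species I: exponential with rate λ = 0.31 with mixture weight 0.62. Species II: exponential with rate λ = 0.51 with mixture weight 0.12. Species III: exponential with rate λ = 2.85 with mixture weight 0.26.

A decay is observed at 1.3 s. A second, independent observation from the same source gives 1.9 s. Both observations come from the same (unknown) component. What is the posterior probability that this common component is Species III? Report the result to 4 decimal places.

Posterior ∝ prior × likelihood, so P(k | x) ∝ P(Z=k) f_k(x); normalise over all components.
Since both observations come from the same component, the likelihood for component k is f_k(x₁)·f_k(x₂).
  f_I = [0.31·e^(−0.31·1.3) = 0.31·e^(−0.4030) = 0.207177] × [0.172013] = 0.0356372
  f_II = [0.51·e^(−0.51·1.3) = 0.51·e^(−0.6630) = 0.262805] × [0.193526] = 0.0508595
  f_III = [2.85·e^(−2.85·1.3) = 2.85·e^(−3.7050) = 0.0701106] × [0.0126806] = 0.000889046
Unnormalised posteriors:
  P(Z=I)·f_I = 0.62 × 0.0356372 = 0.022095
  P(Z=II)·f_II = 0.12 × 0.0508595 = 0.00610314
  P(Z=III)·f_III = 0.26 × 0.000889046 = 0.000231152
Normaliser: 0.022095 + 0.00610314 + 0.000231152 = 0.0284293
P(Species III | x₁, x₂) = 0.000231152 / 0.0284293 ≈ 0.0081

0.0081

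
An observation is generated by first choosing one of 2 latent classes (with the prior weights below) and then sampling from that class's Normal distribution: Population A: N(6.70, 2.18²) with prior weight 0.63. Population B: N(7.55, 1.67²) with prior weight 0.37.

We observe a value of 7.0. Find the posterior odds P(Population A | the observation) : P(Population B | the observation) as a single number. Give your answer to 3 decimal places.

1.364

The posterior odds equal the prior odds times the likelihood ratio: (π_i/π_j)·(f_i(x)/f_j(x)).
Evaluate each component's likelihood at the observed value:
  L_A = 0.181276
  L_B = 0.226277
0.114204 / 0.0837225 ≈ 1.364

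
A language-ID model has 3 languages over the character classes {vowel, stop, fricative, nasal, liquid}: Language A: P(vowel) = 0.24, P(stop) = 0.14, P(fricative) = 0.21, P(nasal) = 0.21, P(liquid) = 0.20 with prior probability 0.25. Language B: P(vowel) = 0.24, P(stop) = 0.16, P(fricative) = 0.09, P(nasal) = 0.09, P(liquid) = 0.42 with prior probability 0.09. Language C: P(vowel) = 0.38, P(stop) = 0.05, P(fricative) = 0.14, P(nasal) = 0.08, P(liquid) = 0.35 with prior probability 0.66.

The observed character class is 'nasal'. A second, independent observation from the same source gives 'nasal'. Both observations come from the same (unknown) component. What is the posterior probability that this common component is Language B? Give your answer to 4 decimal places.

The responsibility of component k is π_k f_k(x) divided by Σ_j π_j f_j(x).
Since both observations come from the same component, the likelihood for component k is f_k(x₁)·f_k(x₂).
  L_A = [0.21] × [0.21] = 0.0441
  L_B = [0.09] × [0.09] = 0.0081
  L_C = [0.08] × [0.08] = 0.0064
Multiply by the mixture weights:
  π_A·L_A = 0.25 × 0.0441 = 0.011025
  π_B·L_B = 0.09 × 0.0081 = 0.000729
  π_C·L_C = 0.66 × 0.0064 = 0.004224
Denominator: 0.011025 + 0.000729 + 0.004224 = 0.015978
Responsibility of Language B: 0.000729 / 0.015978 ≈ 0.0456

0.0456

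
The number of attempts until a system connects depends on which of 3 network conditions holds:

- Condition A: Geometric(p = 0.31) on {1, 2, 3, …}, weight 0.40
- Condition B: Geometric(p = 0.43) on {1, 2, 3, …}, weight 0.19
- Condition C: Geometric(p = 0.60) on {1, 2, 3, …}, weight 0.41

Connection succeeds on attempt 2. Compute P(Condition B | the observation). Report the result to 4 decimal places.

Posterior ∝ prior × likelihood, so P(k | x) ∝ w_k f_k(x); normalise over all components.
Evaluate each component's likelihood at the observed value:
  L_A = 0.31·(1−0.31)^1 = 0.31·0.69 = 0.2139
  L_B = 0.43·(1−0.43)^1 = 0.43·0.57 = 0.2451
  L_C = 0.60·(1−0.60)^1 = 0.60·0.4 = 0.24
Prior × likelihood for each component:
  w_A·L_A = 0.40 × 0.2139 = 0.08556
  w_B·L_B = 0.19 × 0.2451 = 0.046569
  w_C·L_C = 0.41 × 0.24 = 0.0984
Normaliser: 0.08556 + 0.046569 + 0.0984 = 0.230529
P(Condition B | x) ≈ 0.2020

0.2020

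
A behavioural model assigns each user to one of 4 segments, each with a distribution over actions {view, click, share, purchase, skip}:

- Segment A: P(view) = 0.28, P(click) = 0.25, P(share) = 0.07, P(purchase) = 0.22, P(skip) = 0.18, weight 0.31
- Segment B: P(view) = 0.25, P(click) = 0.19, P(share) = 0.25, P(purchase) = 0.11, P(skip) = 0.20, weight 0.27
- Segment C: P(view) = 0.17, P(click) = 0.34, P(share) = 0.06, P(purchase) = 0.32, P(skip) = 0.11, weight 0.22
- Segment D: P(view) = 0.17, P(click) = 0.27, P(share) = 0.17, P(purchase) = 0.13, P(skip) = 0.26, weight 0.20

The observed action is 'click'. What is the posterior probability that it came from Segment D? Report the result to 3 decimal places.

0.210

P(component k | x) = π_k·f_k(x) / marginal(x), where marginal(x) = Σ_j π_j·f_j(x).
Component likelihoods at x = 'click':
  L_A = P(click | comp) = 0.25
  L_B = P(click | comp) = 0.19
  L_C = P(click | comp) = 0.34
  L_D = P(click | comp) = 0.27
Unnormalised posteriors:
  π_A·L_A = 0.31 × 0.25 = 0.0775
  π_B·L_B = 0.27 × 0.19 = 0.0513
  π_C·L_C = 0.22 × 0.34 = 0.0748
  π_D·L_D = 0.20 × 0.27 = 0.054
Evidence: 0.0775 + 0.0513 + 0.0748 + 0.054 = 0.2576
Responsibility of Segment D: 0.054 / 0.2576 ≈ 0.210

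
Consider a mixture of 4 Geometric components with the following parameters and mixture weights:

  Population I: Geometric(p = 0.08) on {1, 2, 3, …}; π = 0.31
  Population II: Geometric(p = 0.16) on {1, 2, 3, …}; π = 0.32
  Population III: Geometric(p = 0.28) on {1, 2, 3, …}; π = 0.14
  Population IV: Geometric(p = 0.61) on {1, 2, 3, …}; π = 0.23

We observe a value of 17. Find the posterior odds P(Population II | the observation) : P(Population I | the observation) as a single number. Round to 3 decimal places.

Since P(k|x) ∝ P(Z=k) f_k(x), the posterior odds are P(Z=i) f_i(x) / (P(Z=j) f_j(x)).
Component likelihoods at x = 17:
  f_I = 0.0210715
  f_II = 0.00983079
  f_III = 0.00146042
  f_IV = 1.74728e-07
0.00314585 / 0.00653216 ≈ 0.482

0.482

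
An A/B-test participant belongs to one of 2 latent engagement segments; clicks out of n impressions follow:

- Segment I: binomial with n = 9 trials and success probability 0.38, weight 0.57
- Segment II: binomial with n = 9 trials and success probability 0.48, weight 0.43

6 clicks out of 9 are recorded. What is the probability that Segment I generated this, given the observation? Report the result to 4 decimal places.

P(component k | x) = π_k·f_k(x) / marginal(x), where marginal(x) = Σ_j π_j·f_j(x).
Evaluate each component's likelihood at the observed value:
  f_I = C(9,6)·0.38^6·0.62^3 = 84·0.00301094·0.238328 = 0.0602776
  f_II = C(9,6)·0.48^6·0.52^3 = 84·0.0122306·0.140608 = 0.144456
Prior × likelihood for each component:
  π_I·f_I = 0.57 × 0.0602776 = 0.0343582
  π_II·f_II = 0.43 × 0.144456 = 0.0621162
Normaliser: 0.0343582 + 0.0621162 = 0.0964745
P(Segment I | x) ≈ 0.3561

0.3561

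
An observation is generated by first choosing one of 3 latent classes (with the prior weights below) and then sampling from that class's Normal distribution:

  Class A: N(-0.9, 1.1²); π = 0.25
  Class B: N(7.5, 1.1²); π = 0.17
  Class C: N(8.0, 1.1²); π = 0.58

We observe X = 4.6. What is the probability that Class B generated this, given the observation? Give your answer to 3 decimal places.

By Bayes' theorem, P(k | x) = P(Z=k) f_k(x) / Σ_j P(Z=j) f_j(x).
Evaluate each component's likelihood at the observed value:
  f_A = 1.35156e-06
  f_B = 0.0112268
  f_C = 0.0030546
Multiply by the mixture weights:
  P(Z=A)·f_A = 0.25 × 1.35156e-06 = 3.37891e-07
  P(Z=B)·f_B = 0.17 × 0.0112268 = 0.00190855
  P(Z=C)·f_C = 0.58 × 0.0030546 = 0.00177167
Denominator: 3.37891e-07 + 0.00190855 + 0.00177167 = 0.00368055
So the posterior for Class B is 0.00190855 / 0.00368055 ≈ 0.519.

0.519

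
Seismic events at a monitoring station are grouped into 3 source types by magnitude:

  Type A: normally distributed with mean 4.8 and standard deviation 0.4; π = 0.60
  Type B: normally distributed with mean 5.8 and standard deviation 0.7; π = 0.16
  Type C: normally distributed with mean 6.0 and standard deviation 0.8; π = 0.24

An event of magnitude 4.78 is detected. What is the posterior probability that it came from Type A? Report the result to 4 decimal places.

The responsibility of component k is w_k f_k(x) divided by Σ_j w_j f_j(x).
Component likelihoods at x = 4.78:
  f_A = (1/(0.4·√(2π)))·exp(−(4.78−4.8)²/(2·0.4²)) = 0.997356·exp(-0.00125) = 0.99611
  f_B = (1/(0.7·√(2π)))·exp(−(4.78−5.8)²/(2·0.7²)) = 0.569918·exp(-1.06163) = 0.197129
  f_C = (1/(0.8·√(2π)))·exp(−(4.78−6.0)²/(2·0.8²)) = 0.498678·exp(-1.16281) = 0.15589
Weight by the priors:
  w_A·f_A = 0.60 × 0.99611 = 0.597666
  w_B·f_B = 0.16 × 0.197129 = 0.0315407
  w_C·f_C = 0.24 × 0.15589 = 0.0374135
Sum: 0.597666 + 0.0315407 + 0.0374135 = 0.66662
Responsibility of Type A: 0.597666 / 0.66662 ≈ 0.8966

0.8966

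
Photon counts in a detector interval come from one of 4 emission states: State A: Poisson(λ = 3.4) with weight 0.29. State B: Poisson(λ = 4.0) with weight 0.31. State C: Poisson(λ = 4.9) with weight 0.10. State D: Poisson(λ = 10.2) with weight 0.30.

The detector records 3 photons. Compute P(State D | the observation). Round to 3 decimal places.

0.014

Posterior ∝ prior × likelihood, so P(k | x) ∝ w_k f_k(x); normalise over all components.
Evaluate each component's likelihood at the observed value:
  L_A = 0.218617
  L_B = 0.195367
  L_C = 0.146014
  L_D = 0.00657424
Weight by the priors:
  w_A·L_A = 0.29 × 0.218617 = 0.063399
  w_B·L_B = 0.31 × 0.195367 = 0.0605637
  w_C·L_C = 0.10 × 0.146014 = 0.0146014
  w_D·L_D = 0.30 × 0.00657424 = 0.00197227
Denominator: 0.063399 + 0.0605637 + 0.0146014 + 0.00197227 = 0.140536
P(State D | x) = 0.00197227 / 0.140536 ≈ 0.014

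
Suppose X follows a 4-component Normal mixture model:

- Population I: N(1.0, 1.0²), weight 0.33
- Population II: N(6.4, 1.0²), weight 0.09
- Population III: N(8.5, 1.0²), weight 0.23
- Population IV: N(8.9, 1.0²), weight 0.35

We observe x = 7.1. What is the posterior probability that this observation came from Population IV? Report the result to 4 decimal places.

P(component k | x) = π_k·f_k(x) / marginal(x), where marginal(x) = Σ_j π_j·f_j(x).
Evaluate each component's likelihood at the observed value:
  L_I = (1/(1.0·√(2π)))·exp(−(7.1−1.0)²/(2·1.0²)) = 0.398942·exp(-18.60500) = 3.31788e-09
  L_II = (1/(1.0·√(2π)))·exp(−(7.1−6.4)²/(2·1.0²)) = 0.398942·exp(-0.24500) = 0.312254
  L_III = (1/(1.0·√(2π)))·exp(−(7.1−8.5)²/(2·1.0²)) = 0.398942·exp(-0.98000) = 0.149727
  L_IV = (1/(1.0·√(2π)))·exp(−(7.1−8.9)²/(2·1.0²)) = 0.398942·exp(-1.62000) = 0.0789502
Unnormalised posteriors:
  π_I·L_I = 0.33 × 3.31788e-09 = 1.0949e-09
  π_II·L_II = 0.09 × 0.312254 = 0.0281029
  π_III·L_III = 0.23 × 0.149727 = 0.0344373
  π_IV·L_IV = 0.35 × 0.0789502 = 0.0276326
Denominator: 1.0949e-09 + 0.0281029 + 0.0344373 + 0.0276326 = 0.0901727
P(Population IV | 7.1) ≈ 0.3064

0.3064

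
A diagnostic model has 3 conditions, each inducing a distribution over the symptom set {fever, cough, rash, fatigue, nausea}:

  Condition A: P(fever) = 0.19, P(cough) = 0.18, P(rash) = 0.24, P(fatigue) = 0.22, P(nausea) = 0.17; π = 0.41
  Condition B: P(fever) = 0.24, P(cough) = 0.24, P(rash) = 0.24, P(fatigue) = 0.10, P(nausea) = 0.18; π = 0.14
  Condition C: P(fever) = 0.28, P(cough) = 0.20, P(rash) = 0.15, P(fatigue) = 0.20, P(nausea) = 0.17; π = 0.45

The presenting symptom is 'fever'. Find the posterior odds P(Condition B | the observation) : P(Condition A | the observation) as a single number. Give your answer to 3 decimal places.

0.431

Posterior odds = (π_i f_i(x)) / (π_j f_j(x)); the normalising sum cancels.
Categorical probabilities:
  f_A = 0.19
  f_B = 0.24
  f_C = 0.28
Posterior odds = (π_B·f_B) / (π_A·f_A) = (0.14·0.24) / (0.41·0.19) = 0.0336 / 0.0779 ≈ 0.431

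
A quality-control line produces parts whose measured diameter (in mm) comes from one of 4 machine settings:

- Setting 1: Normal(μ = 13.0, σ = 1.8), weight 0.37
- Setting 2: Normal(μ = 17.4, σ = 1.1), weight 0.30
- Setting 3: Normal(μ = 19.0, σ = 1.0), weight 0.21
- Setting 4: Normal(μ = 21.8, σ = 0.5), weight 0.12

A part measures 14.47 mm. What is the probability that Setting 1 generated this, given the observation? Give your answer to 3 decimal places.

By Bayes' theorem, P(k | x) = π_k f_k(x) / Σ_j π_j f_j(x).
Evaluate each component's likelihood at the observed value:
  f_1 = (1/(1.8·√(2π)))·exp(−(14.47−13.0)²/(2·1.8²)) = 0.221635·exp(-0.33347) = 0.158786
  f_2 = (1/(1.1·√(2π)))·exp(−(14.47−17.4)²/(2·1.1²)) = 0.362675·exp(-3.54748) = 0.010444
  f_3 = (1/(1.0·√(2π)))·exp(−(14.47−19.0)²/(2·1.0²)) = 0.398942·exp(-10.26045) = 1.3959e-05
  f_4 = (1/(0.5·√(2π)))·exp(−(14.47−21.8)²/(2·0.5²)) = 0.797885·exp(-107.45780) = 1.71242e-47
Prior × likelihood for each component:
  π_1·f_1 = 0.37 × 0.158786 = 0.0587508
  π_2·f_2 = 0.30 × 0.010444 = 0.0031332
  π_3·f_3 = 0.21 × 1.3959e-05 = 2.93138e-06
  π_4·f_4 = 0.12 × 1.71242e-47 = 2.0549e-48
Evidence: 0.0587508 + 0.0031332 + 2.93138e-06 + 2.0549e-48 = 0.061887
P(Setting 1 | x) = 0.0587508 / 0.061887 ≈ 0.949

0.949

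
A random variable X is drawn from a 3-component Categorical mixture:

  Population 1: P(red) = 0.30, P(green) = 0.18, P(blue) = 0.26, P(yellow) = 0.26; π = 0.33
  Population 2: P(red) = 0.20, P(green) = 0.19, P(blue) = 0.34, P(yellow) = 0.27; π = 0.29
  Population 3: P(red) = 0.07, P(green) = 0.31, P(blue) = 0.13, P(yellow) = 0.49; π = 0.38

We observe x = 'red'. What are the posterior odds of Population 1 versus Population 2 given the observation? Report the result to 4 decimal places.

1.7069

Since P(k|x) ∝ w_k f_k(x), the posterior odds are w_i f_i(x) / (w_j f_j(x)).
Evaluate each component's likelihood at the observed value:
  f_1 = P(red | comp) = 0.30
  f_2 = P(red | comp) = 0.20
  f_3 = P(red | comp) = 0.07
0.099 / 0.058 ≈ 1.7069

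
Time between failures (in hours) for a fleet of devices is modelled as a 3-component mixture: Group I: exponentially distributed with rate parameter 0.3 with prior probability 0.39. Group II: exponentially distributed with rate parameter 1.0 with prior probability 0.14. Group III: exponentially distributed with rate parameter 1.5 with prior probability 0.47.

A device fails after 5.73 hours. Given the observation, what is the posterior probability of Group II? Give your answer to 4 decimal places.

By Bayes' theorem, P(k | x) = π_k f_k(x) / Σ_j π_j f_j(x).
Exponential densities:
  p_I = 0.3·e^(−0.3·5.73) = 0.3·e^(−1.7190) = 0.0537736
  p_II = 1.0·e^(−1.0·5.73) = 1.0·e^(−5.7300) = 0.00324708
  p_III = 1.5·e^(−1.5·5.73) = 1.5·e^(−8.5950) = 0.000277543
Prior × likelihood for each component:
  π_I·p_I = 0.39 × 0.0537736 = 0.0209717
  π_II·p_II = 0.14 × 0.00324708 = 0.000454591
  π_III·p_III = 0.47 × 0.000277543 = 0.000130445
Sum: 0.0209717 + 0.000454591 + 0.000130445 = 0.0215567
So the posterior for Group II is 0.000454591 / 0.0215567 ≈ 0.0211.

0.0211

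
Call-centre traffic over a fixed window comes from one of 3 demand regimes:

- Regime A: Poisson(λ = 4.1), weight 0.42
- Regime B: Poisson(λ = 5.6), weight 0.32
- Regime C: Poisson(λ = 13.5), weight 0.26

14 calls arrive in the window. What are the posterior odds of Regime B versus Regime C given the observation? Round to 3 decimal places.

0.015

Posterior odds = (π_i f_i(x)) / (π_j f_j(x)); the normalising sum cancels.
Component likelihoods at x = 14 calls:
  p_A = e^(−4.1)·4.1^14/14! = 7.21038e-05
  p_B = e^(−5.6)·5.6^14/14! = 0.00126525
  p_C = e^(−13.5)·13.5^14/14! = 0.105024
Odds = (0.32/0.26) × (0.00126525/0.105024) = 1.23077 × 0.0120472 ≈ 0.015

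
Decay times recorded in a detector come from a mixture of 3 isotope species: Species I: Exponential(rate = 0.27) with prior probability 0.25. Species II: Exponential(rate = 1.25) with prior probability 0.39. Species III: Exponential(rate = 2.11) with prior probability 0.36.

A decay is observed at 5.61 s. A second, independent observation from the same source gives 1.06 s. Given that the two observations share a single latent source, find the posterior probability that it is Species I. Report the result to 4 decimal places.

By Bayes' theorem, P(k | x) = π_k f_k(x) / Σ_j π_j f_j(x).
Since both observations come from the same component, the likelihood for component k is f_k(x₁)·f_k(x₂).
  f_I = [0.27·e^(−0.27·5.61) = 0.27·e^(−1.5147) = 0.059366] × [0.2028] = 0.0120394
  f_II = [1.25·e^(−1.25·5.61) = 1.25·e^(−7.0125) = 0.00112569] × [0.332254] = 0.000374016
  f_III = [2.11·e^(−2.11·5.61) = 2.11·e^(−11.8371) = 1.52579e-05] × [0.225392] = 3.43902e-06
Weight by the priors:
  π_I·f_I = 0.25 × 0.0120394 = 0.00300986
  π_II·f_II = 0.39 × 0.000374016 = 0.000145866
  π_III·f_III = 0.36 × 3.43902e-06 = 1.23805e-06
Evidence: 0.00300986 + 0.000145866 + 1.23805e-06 = 0.00315697
So the posterior for Species I is 0.00300986 / 0.00315697 ≈ 0.9534.

0.9534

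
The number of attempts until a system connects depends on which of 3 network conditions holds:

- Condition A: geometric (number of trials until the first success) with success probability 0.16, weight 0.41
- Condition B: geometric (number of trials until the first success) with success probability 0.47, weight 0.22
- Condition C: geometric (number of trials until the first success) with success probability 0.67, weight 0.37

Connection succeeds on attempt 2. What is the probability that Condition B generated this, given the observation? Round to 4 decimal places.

0.2859

By Bayes' theorem, P(k | x) = π_k f_k(x) / Σ_j π_j f_j(x).
Geometric probabilities:
  p_A = 0.1344
  p_B = 0.2491
  p_C = 0.2211
Unnormalised posteriors:
  π_A·p_A = 0.41 × 0.1344 = 0.055104
  π_B·p_B = 0.22 × 0.2491 = 0.054802
  π_C·p_C = 0.37 × 0.2211 = 0.081807
Marginal: 0.055104 + 0.054802 + 0.081807 = 0.191713
So the posterior for Condition B is 0.054802 / 0.191713 ≈ 0.2859.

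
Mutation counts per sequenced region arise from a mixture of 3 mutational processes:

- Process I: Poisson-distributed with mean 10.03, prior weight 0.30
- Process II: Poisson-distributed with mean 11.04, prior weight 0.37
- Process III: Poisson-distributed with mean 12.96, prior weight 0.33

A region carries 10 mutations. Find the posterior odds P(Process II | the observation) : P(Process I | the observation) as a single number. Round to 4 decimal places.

1.1725

The posterior odds equal the prior odds times the likelihood ratio: (w_i/w_j)·(f_i(x)/f_j(x)).
Evaluate each component's likelihood at the observed value:
  p_I = e^(−10.03)·10.03^10/10! = 0.125104
  p_II = e^(−11.04)·11.04^10/10! = 0.118937
  p_III = e^(−12.96)·12.96^10/10! = 0.0866624
0.0440067 / 0.0375313 ≈ 1.1725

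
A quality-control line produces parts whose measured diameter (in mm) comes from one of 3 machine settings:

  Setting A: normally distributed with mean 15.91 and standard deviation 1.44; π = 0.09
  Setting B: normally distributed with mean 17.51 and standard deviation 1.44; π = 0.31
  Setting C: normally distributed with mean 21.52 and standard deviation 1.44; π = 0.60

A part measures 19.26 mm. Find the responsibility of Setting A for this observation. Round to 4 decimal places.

0.0183

By Bayes' theorem, P(k | x) = P(Z=k) f_k(x) / Σ_j P(Z=j) f_j(x).
Normal densities:
  f_A = (1/(1.44·√(2π)))·exp(−(19.26−15.91)²/(2·1.44²)) = 0.277043·exp(-2.70604) = 0.0185067
  f_B = (1/(1.44·√(2π)))·exp(−(19.26−17.51)²/(2·1.44²)) = 0.277043·exp(-0.73845) = 0.132386
  f_C = (1/(1.44·√(2π)))·exp(−(19.26−21.52)²/(2·1.44²)) = 0.277043·exp(-1.23158) = 0.08085
Prior × likelihood for each component:
  P(Z=A)·f_A = 0.09 × 0.0185067 = 0.0016656
  P(Z=B)·f_B = 0.31 × 0.132386 = 0.0410397
  P(Z=C)·f_C = 0.60 × 0.08085 = 0.04851
Sum: 0.0016656 + 0.0410397 + 0.04851 = 0.0912153
Responsibility of Setting A: 0.0016656 / 0.0912153 ≈ 0.0183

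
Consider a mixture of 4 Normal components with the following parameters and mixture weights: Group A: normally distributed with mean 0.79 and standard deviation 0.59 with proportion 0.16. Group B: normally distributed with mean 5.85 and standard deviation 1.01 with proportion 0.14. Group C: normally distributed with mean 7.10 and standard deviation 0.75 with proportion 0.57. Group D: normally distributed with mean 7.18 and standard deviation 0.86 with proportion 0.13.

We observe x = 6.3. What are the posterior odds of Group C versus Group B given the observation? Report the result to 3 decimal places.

3.428

The posterior odds equal the prior odds times the likelihood ratio: (π_i/π_j)·(f_i(x)/f_j(x)).
Normal densities:
  L_A = (1/(0.59·√(2π)))·exp(−(6.3−0.79)²/(2·0.59²)) = 0.676173·exp(-43.60830) = 7.78418e-20
  L_B = (1/(1.01·√(2π)))·exp(−(6.3−5.85)²/(2·1.01²)) = 0.394992·exp(-0.09925) = 0.35767
  L_C = (1/(0.75·√(2π)))·exp(−(6.3−7.10)²/(2·0.75²)) = 0.531923·exp(-0.56889) = 0.30115
  L_D = (1/(0.86·√(2π)))·exp(−(6.3−7.18)²/(2·0.86²)) = 0.463886·exp(-0.52353) = 0.274819
0.171656 / 0.0500738 ≈ 3.428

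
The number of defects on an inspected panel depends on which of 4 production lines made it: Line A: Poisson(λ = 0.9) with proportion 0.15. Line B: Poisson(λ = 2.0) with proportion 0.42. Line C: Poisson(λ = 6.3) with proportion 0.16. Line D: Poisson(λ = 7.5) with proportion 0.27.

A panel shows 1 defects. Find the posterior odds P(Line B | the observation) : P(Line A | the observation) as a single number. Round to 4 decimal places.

2.0712

Posterior odds = (π_i f_i(x)) / (π_j f_j(x)); the normalising sum cancels.
Evaluate each component's likelihood at the observed value:
  p_A = e^(−0.9)·0.9^1/1! = 0.365913
  p_B = e^(−2.0)·2.0^1/1! = 0.270671
  p_C = e^(−6.3)·6.3^1/1! = 0.0115687
  p_D = e^(−7.5)·7.5^1/1! = 0.00414813
Posterior odds = (π_B·p_B) / (π_A·p_A) = (0.42·0.270671) / (0.15·0.365913) = 0.113682 / 0.0548869 ≈ 2.0712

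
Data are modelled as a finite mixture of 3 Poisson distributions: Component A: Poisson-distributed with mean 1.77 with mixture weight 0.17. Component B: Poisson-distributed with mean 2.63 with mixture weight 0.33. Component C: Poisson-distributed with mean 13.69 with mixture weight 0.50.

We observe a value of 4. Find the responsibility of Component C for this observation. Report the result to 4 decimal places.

0.0138

By Bayes' theorem, P(k | x) = π_k f_k(x) / Σ_j π_j f_j(x).
Evaluate each component's likelihood at the observed value:
  f_A = e^(−1.77)·1.77^4/4! = 0.0696595
  f_B = e^(−2.63)·2.63^4/4! = 0.143687
  f_C = e^(−13.69)·13.69^4/4! = 0.00165925
Unnormalised posteriors:
  π_A·f_A = 0.17 × 0.0696595 = 0.0118421
  π_B·f_B = 0.33 × 0.143687 = 0.0474167
  π_C·f_C = 0.50 × 0.00165925 = 0.000829624
Evidence: 0.0118421 + 0.0474167 + 0.000829624 = 0.0600884
So the posterior for Component C is 0.000829624 / 0.0600884 ≈ 0.0138.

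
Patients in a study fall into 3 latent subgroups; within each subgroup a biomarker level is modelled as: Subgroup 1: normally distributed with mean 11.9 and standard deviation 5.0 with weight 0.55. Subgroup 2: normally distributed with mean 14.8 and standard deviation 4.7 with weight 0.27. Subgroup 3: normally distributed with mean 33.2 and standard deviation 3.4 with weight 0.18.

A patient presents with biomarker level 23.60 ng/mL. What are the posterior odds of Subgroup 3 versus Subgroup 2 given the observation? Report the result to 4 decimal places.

Posterior odds = (π_i f_i(x)) / (π_j f_j(x)); the normalising sum cancels.
Normal densities:
  f_1 = 0.00516332
  f_2 = 0.0147085
  f_3 = 0.00217904
Posterior odds = (π_3·f_3) / (π_2·f_2) = (0.18·0.00217904) / (0.27·0.0147085) = 0.000392226 / 0.00397129 ≈ 0.0988

0.0988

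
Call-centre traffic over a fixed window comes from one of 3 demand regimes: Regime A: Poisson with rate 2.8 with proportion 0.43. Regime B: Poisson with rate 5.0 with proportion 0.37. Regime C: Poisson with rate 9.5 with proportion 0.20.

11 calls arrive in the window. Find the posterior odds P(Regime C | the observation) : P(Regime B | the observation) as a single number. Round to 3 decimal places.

6.995

The posterior odds equal the prior odds times the likelihood ratio: (P(Z=i)/P(Z=j))·(f_i(x)/f_j(x)).
Evaluate each component's likelihood at the observed value:
  f_A = e^(−2.8)·2.8^11/11! = 0.000126345
  f_B = e^(−5.0)·5.0^11/11! = 0.00824218
  f_C = e^(−9.5)·9.5^11/11! = 0.106661
Odds = (0.20/0.37) × (0.106661/0.00824218) = 0.540541 × 12.9409 ≈ 6.995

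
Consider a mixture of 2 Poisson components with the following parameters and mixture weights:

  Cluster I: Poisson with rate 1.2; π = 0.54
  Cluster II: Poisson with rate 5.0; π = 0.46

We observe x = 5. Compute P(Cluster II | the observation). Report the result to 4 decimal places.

The responsibility of component k is π_k f_k(x) divided by Σ_j π_j f_j(x).
Evaluate each component's likelihood at the observed value:
  f_I = e^(−1.2)·1.2^5/5! = 0.00624556
  f_II = e^(−5.0)·5.0^5/5! = 0.175467
Unnormalised posteriors:
  π_I·f_I = 0.54 × 0.00624556 = 0.0033726
  π_II·f_II = 0.46 × 0.175467 = 0.080715
Sum: 0.0033726 + 0.080715 = 0.0840876
P(Cluster II | x) ≈ 0.9599

0.9599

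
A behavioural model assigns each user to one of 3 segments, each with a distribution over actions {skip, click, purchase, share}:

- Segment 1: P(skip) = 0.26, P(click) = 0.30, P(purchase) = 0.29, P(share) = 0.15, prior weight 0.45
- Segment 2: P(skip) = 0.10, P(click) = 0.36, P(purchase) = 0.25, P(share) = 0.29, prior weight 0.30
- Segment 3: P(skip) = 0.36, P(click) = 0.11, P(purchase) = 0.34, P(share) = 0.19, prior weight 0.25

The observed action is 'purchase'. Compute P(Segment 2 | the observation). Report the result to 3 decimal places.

0.258

Posterior ∝ prior × likelihood, so P(k | x) ∝ π_k f_k(x); normalise over all components.
Evaluate each component's likelihood at the observed value:
  f_1 = P(purchase | comp) = 0.29
  f_2 = P(purchase | comp) = 0.25
  f_3 = P(purchase | comp) = 0.34
Multiply by the mixture weights:
  π_1·f_1 = 0.45 × 0.29 = 0.1305
  π_2·f_2 = 0.30 × 0.25 = 0.075
  π_3·f_3 = 0.25 × 0.34 = 0.085
Normaliser: 0.1305 + 0.075 + 0.085 = 0.2905
P(Segment 2 | 'purchase') ≈ 0.258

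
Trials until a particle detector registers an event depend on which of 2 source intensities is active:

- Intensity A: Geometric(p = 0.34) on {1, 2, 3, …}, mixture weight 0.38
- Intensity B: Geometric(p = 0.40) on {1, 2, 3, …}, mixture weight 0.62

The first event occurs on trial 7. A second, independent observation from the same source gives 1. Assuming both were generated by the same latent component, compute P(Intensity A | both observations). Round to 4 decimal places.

The responsibility of component k is π_k f_k(x) divided by Σ_j π_j f_j(x).
Since both observations come from the same component, the likelihood for component k is f_k(x₁)·f_k(x₂).
  f_A = [0.0281023] × [0.34] = 0.0095548
  f_B = [0.0186624] × [0.4] = 0.00746496
Multiply by the mixture weights:
  π_A·f_A = 0.38 × 0.0095548 = 0.00363082
  π_B·f_B = 0.62 × 0.00746496 = 0.00462828
Marginal: 0.00363082 + 0.00462828 = 0.0082591
P(Intensity A | data) ≈ 0.4396

0.4396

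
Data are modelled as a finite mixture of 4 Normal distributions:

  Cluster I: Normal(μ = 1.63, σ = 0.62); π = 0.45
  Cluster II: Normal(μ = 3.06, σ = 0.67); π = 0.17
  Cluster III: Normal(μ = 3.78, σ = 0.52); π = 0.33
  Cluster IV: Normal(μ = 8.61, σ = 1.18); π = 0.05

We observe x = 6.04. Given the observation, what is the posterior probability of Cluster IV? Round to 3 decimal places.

0.984

By Bayes' theorem, P(k | x) = π_k f_k(x) / Σ_j π_j f_j(x).
Normal densities:
  f_I = (1/(0.62·√(2π)))·exp(−(6.04−1.63)²/(2·0.62²)) = 0.643455·exp(-25.29670) = 6.64206e-12
  f_II = (1/(0.67·√(2π)))·exp(−(6.04−3.06)²/(2·0.67²)) = 0.595436·exp(-9.89129) = 3.01372e-05
  f_III = (1/(0.52·√(2π)))·exp(−(6.04−3.78)²/(2·0.52²)) = 0.767197·exp(-9.44453) = 6.07017e-05
  f_IV = (1/(1.18·√(2π)))·exp(−(6.04−8.61)²/(2·1.18²)) = 0.338087·exp(-2.37177) = 0.0315488
Weight by the priors:
  π_I·f_I = 0.45 × 6.64206e-12 = 2.98893e-12
  π_II·f_II = 0.17 × 3.01372e-05 = 5.12332e-06
  π_III·f_III = 0.33 × 6.07017e-05 = 2.00316e-05
  π_IV·f_IV = 0.05 × 0.0315488 = 0.00157744
Normaliser: 2.98893e-12 + 5.12332e-06 + 2.00316e-05 + 0.00157744 = 0.00160259
P(Cluster IV | data) ≈ 0.984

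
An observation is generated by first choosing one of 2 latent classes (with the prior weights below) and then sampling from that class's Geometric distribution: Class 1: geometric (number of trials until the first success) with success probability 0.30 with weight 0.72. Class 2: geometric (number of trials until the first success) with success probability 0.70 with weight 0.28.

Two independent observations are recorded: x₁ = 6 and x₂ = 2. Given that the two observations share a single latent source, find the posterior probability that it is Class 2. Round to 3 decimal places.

0.013

P(component k | x) = P(Z=k)·f_k(x) / marginal(x), where marginal(x) = Σ_j P(Z=j)·f_j(x).
Since both observations come from the same component, the likelihood for component k is f_k(x₁)·f_k(x₂).
  p_1 = [0.30·(1−0.30)^5 = 0.30·0.16807 = 0.050421] × [0.21] = 0.0105884
  p_2 = [0.70·(1−0.70)^5 = 0.70·0.00243 = 0.001701] × [0.21] = 0.00035721
Multiply by the mixture weights:
  P(Z=1)·p_1 = 0.72 × 0.0105884 = 0.00762366
  P(Z=2)·p_2 = 0.28 × 0.00035721 = 0.000100019
Sum: 0.00762366 + 0.000100019 = 0.00772367
So the posterior for Class 2 is 0.000100019 / 0.00772367 ≈ 0.013.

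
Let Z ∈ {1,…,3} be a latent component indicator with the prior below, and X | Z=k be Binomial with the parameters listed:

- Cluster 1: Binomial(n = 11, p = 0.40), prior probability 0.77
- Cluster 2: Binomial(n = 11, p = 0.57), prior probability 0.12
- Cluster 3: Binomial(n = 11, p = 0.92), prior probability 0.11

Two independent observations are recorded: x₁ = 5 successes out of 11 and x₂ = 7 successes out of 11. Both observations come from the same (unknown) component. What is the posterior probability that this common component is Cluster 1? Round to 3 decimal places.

By Bayes' theorem, P(k | x) = w_k f_k(x) / Σ_j w_j f_j(x).
Since both observations come from the same component, the likelihood for component k is f_k(x₁)·f_k(x₂).
  L_1 = [C(11,5)·0.40^5·0.60^6 = 462·0.01024·0.046656 = 0.220724] × [0.0700711] = 0.0154664
  L_2 = [C(11,5)·0.57^5·0.43^6 = 462·0.0601692·0.00632136 = 0.175722] × [0.220552] = 0.038756
  L_3 = [C(11,5)·0.92^5·0.08^6 = 462·0.659082·2.62144e-07 = 7.98217e-05] × [0.0075403] = 6.0188e-07
Prior × likelihood for each component:
  w_1·L_1 = 0.77 × 0.0154664 = 0.0119091
  w_2·L_2 = 0.12 × 0.038756 = 0.00465072
  w_3·L_3 = 0.11 × 6.0188e-07 = 6.62068e-08
Evidence: 0.0119091 + 0.00465072 + 6.62068e-08 = 0.0165599
P(Cluster 1 | x) = 0.0119091 / 0.0165599 ≈ 0.719

0.719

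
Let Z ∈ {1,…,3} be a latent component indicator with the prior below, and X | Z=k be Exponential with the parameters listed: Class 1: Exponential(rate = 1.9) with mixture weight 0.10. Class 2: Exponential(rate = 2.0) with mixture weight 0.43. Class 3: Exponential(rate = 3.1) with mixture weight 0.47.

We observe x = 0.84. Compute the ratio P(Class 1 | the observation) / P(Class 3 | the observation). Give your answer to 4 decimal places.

0.3573

Posterior odds = (P(Z=i) f_i(x)) / (P(Z=j) f_j(x)); the normalising sum cancels.
Evaluate each component's likelihood at the observed value:
  L_1 = 1.9·e^(−1.9·0.84) = 1.9·e^(−1.5960) = 0.385141
  L_2 = 2.0·e^(−2.0·0.84) = 2.0·e^(−1.6800) = 0.372748
  L_3 = 3.1·e^(−3.1·0.84) = 3.1·e^(−2.6040) = 0.229329
0.0385141 / 0.107785 ≈ 0.3573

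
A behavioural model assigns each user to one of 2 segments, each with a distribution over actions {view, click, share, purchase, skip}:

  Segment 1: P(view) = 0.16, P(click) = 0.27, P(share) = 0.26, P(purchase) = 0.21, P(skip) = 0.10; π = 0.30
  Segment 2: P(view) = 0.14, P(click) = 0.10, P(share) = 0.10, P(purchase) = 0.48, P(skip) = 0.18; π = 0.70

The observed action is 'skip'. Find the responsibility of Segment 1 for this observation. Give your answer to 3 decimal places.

0.192

P(component k | x) = π_k·f_k(x) / marginal(x), where marginal(x) = Σ_j π_j·f_j(x).
Component likelihoods at x = 'skip':
  L_1 = 0.1
  L_2 = 0.18
Prior × likelihood for each component:
  π_1·L_1 = 0.30 × 0.1 = 0.03
  π_2·L_2 = 0.70 × 0.18 = 0.126
Sum: 0.03 + 0.126 = 0.156
P(Segment 1 | data) = 0.03 / 0.156 ≈ 0.192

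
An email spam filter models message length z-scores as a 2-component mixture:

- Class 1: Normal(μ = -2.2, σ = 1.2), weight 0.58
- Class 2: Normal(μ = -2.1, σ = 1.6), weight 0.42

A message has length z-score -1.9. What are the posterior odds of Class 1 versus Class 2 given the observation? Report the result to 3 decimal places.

1.799

The posterior odds equal the prior odds times the likelihood ratio: (P(Z=i)/P(Z=j))·(f_i(x)/f_j(x)).
Evaluate each component's likelihood at the observed value:
  f_1 = (1/(1.2·√(2π)))·exp(−(-1.9−-2.2)²/(2·1.2²)) = 0.332452·exp(-0.03125) = 0.322223
  f_2 = (1/(1.6·√(2π)))·exp(−(-1.9−-2.1)²/(2·1.6²)) = 0.249339·exp(-0.00781) = 0.247399
Odds = (0.58/0.42) × (0.322223/0.247399) = 1.38095 × 1.30245 ≈ 1.799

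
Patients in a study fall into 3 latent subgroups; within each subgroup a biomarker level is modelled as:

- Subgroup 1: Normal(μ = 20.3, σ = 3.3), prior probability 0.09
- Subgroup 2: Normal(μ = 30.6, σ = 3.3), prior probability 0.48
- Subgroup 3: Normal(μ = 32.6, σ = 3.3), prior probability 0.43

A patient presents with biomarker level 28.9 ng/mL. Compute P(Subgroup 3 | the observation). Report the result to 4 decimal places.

0.3514

By Bayes' theorem, P(k | x) = w_k f_k(x) / Σ_j w_j f_j(x).
Normal densities:
  f_1 = (1/(3.3·√(2π)))·exp(−(28.9−20.3)²/(2·3.3²)) = 0.120892·exp(-3.39578) = 0.00405163
  f_2 = (1/(3.3·√(2π)))·exp(−(28.9−30.6)²/(2·3.3²)) = 0.120892·exp(-0.13269) = 0.105869
  f_3 = (1/(3.3·√(2π)))·exp(−(28.9−32.6)²/(2·3.3²)) = 0.120892·exp(-0.62856) = 0.0644788
Prior × likelihood for each component:
  w_1·f_1 = 0.09 × 0.00405163 = 0.000364646
  w_2·f_2 = 0.48 × 0.105869 = 0.0508172
  w_3·f_3 = 0.43 × 0.0644788 = 0.0277259
Normaliser: 0.000364646 + 0.0508172 + 0.0277259 = 0.0789077
So the posterior for Subgroup 3 is 0.0277259 / 0.0789077 ≈ 0.3514.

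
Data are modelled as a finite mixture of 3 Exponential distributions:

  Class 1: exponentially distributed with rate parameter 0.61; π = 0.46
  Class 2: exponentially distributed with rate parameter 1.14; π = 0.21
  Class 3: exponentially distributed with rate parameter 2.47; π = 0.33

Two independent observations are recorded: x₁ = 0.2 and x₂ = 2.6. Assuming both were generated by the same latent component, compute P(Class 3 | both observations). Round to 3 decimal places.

Apply Bayes' rule: the posterior for each component is proportional to its prior times its likelihood at x.
Since both observations come from the same component, the likelihood for component k is f_k(x₁)·f_k(x₂).
  f_1 = [0.539941] × [0.124893] = 0.0674349
  f_2 = [0.907582] × [0.0588377] = 0.0534001
  f_3 = [1.50715] × [0.00401474] = 0.00605081
Multiply by the mixture weights:
  π_1·f_1 = 0.46 × 0.0674349 = 0.0310201
  π_2·f_2 = 0.21 × 0.0534001 = 0.011214
  π_3·f_3 = 0.33 × 0.00605081 = 0.00199677
Normaliser: 0.0310201 + 0.011214 + 0.00199677 = 0.0442308
P(Class 3 | x) = 0.00199677 / 0.0442308 ≈ 0.045

0.045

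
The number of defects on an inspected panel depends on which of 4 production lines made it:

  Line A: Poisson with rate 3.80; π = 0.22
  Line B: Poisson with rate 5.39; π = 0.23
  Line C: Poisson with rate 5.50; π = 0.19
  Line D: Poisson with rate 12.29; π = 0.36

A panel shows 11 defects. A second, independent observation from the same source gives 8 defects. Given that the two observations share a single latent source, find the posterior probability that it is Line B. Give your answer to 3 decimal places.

By Bayes' theorem, P(k | x) = P(Z=k) f_k(x) / Σ_j P(Z=j) f_j(x).
Since both observations come from the same component, the likelihood for component k is f_k(x₁)·f_k(x₂).
  p_A = [e^(−3.80)·3.80^11/11! = 0.00133704] × [0.0241229] = 3.22533e-05
  p_B = [e^(−5.39)·5.39^11/11! = 0.0127489] × [0.0806014] = 0.00102758
  p_C = [e^(−5.50)·5.50^11/11! = 0.0142631] × [0.0848714] = 0.00121053
  p_D = [e^(−12.29)·12.29^11/11! = 0.111285] × [0.0593493] = 0.00660467
Prior × likelihood for each component:
  P(Z=A)·p_A = 0.22 × 3.22533e-05 = 7.09572e-06
  P(Z=B)·p_B = 0.23 × 0.00102758 = 0.000236343
  P(Z=C)·p_C = 0.19 × 0.00121053 = 0.000230001
  P(Z=D)·p_D = 0.36 × 0.00660467 = 0.00237768
Marginal: 7.09572e-06 + 0.000236343 + 0.000230001 + 0.00237768 = 0.00285112
P(Line B | x₁,x₂) ≈ 0.083

0.083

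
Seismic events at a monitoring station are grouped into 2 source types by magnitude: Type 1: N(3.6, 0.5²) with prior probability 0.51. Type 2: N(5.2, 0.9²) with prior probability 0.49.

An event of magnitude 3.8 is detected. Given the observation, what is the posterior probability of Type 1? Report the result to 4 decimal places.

0.8529

Posterior ∝ prior × likelihood, so P(k | x) ∝ π_k f_k(x); normalise over all components.
Evaluate each component's likelihood at the observed value:
  f_1 = 0.73654
  f_2 = 0.132198
Multiply by the mixture weights:
  π_1·f_1 = 0.51 × 0.73654 = 0.375636
  π_2·f_2 = 0.49 × 0.132198 = 0.064777
Marginal: 0.375636 + 0.064777 = 0.440413
P(Type 1 | the observation) ≈ 0.8529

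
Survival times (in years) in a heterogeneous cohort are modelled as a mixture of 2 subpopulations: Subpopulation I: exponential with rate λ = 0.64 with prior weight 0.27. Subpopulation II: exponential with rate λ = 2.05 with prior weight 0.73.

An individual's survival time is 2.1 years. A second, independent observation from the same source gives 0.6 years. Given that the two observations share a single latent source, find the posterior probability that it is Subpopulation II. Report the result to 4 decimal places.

P(component k | x) = P(Z=k)·f_k(x) / marginal(x), where marginal(x) = Σ_j P(Z=j)·f_j(x).
Since both observations come from the same component, the likelihood for component k is f_k(x₁)·f_k(x₂).
  p_I = [0.64·e^(−0.64·2.1) = 0.64·e^(−1.3440) = 0.166912] × [0.435924] = 0.0727611
  p_II = [2.05·e^(−2.05·2.1) = 2.05·e^(−4.3050) = 0.0276768] × [0.5992] = 0.0165839
Weight by the priors:
  P(Z=I)·p_I = 0.27 × 0.0727611 = 0.0196455
  P(Z=II)·p_II = 0.73 × 0.0165839 = 0.0121063
Sum: 0.0196455 + 0.0121063 = 0.0317518
P(Subpopulation II | x₁, x₂) = 0.0121063 / 0.0317518 ≈ 0.3813

0.3813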